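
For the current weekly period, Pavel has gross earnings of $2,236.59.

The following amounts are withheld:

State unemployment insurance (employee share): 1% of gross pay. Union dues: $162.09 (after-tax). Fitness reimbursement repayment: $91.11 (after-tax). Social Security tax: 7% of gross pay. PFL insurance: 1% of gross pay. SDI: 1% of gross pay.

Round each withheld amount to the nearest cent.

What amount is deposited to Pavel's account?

Social Security tax: $2,236.59 × 0.07 = $156.56
State unemployment insurance (employee share): $2,236.59 × 0.01 = $22.37
SDI: $2,236.59 × 0.01 = $22.37
PFL insurance: $2,236.59 × 0.01 = $22.37
Union dues: $162.09
Fitness reimbursement repayment: $91.11
Total deductions = $156.56 + $22.37 + $22.37 + $22.37 + $162.09 + $91.11 = $476.87
Net pay = $2,236.59 − $476.87 = $1,759.72

$1,759.72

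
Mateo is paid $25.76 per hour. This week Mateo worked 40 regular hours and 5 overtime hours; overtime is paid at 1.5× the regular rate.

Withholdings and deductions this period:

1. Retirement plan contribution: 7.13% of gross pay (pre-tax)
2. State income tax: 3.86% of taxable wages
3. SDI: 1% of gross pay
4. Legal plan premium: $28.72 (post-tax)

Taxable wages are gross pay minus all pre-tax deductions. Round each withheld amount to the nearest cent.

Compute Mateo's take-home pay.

Regular pay: 40 × $25.76 = $1030.40
Overtime pay: 5 × $25.76 × 1.5 = $193.20
Gross pay = $1030.40 + $193.20 = $1223.60
Retirement plan contribution: $1223.60 × 0.0713 = $87.24
Taxable wages = $1223.60 − $87.24 = $1136.36
State income tax: $1136.36 × 0.0386 = $43.86
SDI: $1223.60 × 0.01 = $12.24
Legal plan premium: $28.72
Total deductions = $87.24 + $43.86 + $12.24 + $28.72 = $172.06
Net pay = $1223.60 − $172.06 = $1051.54

$1051.54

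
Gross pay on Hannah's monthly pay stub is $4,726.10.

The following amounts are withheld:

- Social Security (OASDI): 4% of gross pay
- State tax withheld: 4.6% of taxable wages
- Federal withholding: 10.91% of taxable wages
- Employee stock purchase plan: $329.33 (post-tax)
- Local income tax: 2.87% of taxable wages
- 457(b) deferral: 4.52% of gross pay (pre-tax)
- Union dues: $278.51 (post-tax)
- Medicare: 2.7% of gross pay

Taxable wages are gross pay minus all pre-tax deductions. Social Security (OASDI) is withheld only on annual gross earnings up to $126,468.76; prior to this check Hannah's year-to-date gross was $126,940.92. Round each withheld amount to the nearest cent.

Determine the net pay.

$2,947.65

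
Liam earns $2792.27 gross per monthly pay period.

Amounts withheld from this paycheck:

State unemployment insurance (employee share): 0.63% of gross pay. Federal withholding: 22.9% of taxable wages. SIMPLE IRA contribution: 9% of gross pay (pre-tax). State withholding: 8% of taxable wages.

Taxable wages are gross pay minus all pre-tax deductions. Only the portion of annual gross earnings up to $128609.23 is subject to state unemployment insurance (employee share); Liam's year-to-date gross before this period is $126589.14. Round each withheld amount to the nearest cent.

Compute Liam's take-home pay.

SIMPLE IRA contribution: $2792.27 × 0.09 = $251.30
Taxable wages = $2792.27 − $251.30 = $2540.97
State withholding: $2540.97 × 0.08 = $203.28
Federal withholding: $2540.97 × 0.229 = $581.88
State unemployment insurance (employee share): only $128609.23 − $126589.14 = $2020.09 of this check is subject → $2020.09 × 0.0063 = $12.73
Total deductions = $251.30 + $203.28 + $581.88 + $12.73 = $1049.19
Net pay = $2792.27 − $1049.19 = $1743.08

$1743.08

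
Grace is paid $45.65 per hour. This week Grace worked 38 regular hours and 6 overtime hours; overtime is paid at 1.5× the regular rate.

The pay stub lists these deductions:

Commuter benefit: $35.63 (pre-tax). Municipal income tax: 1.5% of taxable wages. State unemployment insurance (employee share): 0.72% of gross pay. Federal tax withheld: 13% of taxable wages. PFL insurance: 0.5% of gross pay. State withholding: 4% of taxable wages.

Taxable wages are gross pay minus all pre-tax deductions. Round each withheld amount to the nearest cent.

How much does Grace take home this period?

$1,693.40

Regular pay: 38 × $45.65 = $1,734.70
Overtime pay: 6 × $45.65 × 1.5 = $410.85
Gross pay = $1,734.70 + $410.85 = $2,145.55
Commuter benefit: $35.63
Taxable wages = $2,145.55 − $35.63 = $2,109.92
State withholding: $2,109.92 × 0.04 = $84.40
Municipal income tax: $2,109.92 × 0.015 = $31.65
Federal tax withheld: $2,109.92 × 0.13 = $274.29
State unemployment insurance (employee share): $2,145.55 × 0.0072 = $15.45
PFL insurance: $2,145.55 × 0.005 = $10.73
Total deductions = $35.63 + $84.40 + $31.65 + $274.29 + $15.45 + $10.73 = $452.15
Net pay = $2,145.55 − $452.15 = $1,693.40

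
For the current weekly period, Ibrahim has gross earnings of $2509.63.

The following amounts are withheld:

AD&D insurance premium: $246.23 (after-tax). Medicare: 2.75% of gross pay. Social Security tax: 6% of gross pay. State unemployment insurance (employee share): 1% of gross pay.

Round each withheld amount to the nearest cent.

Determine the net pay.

$2018.71

State unemployment insurance (employee share): $2509.63 × 0.01 = $25.10
Social Security tax: $2509.63 × 0.06 = $150.58
Medicare: $2509.63 × 0.0275 = $69.01
AD&D insurance premium: $246.23
Total deductions = $25.10 + $150.58 + $69.01 + $246.23 = $490.92
Net pay = $2509.63 − $490.92 = $2018.71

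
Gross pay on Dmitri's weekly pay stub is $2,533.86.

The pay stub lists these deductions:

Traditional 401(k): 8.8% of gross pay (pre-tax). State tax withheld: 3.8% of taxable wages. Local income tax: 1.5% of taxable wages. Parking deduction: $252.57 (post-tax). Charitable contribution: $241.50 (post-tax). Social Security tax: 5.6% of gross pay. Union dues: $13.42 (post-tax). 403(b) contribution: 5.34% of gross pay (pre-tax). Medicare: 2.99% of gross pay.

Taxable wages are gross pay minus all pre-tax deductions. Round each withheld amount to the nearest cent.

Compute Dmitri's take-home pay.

$1,335.12

Traditional 401(k): $2,533.86 × 0.088 = $222.98
403(b) contribution: $2,533.86 × 0.0534 = $135.31
Pre-tax total = $222.98 + $135.31 = $358.29
Taxable wages = $2,533.86 − $358.29 = $2,175.57
State tax withheld: $2,175.57 × 0.038 = $82.67
Local income tax: $2,175.57 × 0.015 = $32.63
Social Security tax: $2,533.86 × 0.056 = $141.90
Medicare: $2,533.86 × 0.0299 = $75.76
Union dues: $13.42
Parking deduction: $252.57
Charitable contribution: $241.50
Total deductions = $222.98 + $135.31 + $82.67 + $32.63 + $141.90 + $75.76 + $13.42 + $252.57 + $241.50 = $1,198.74
Net pay = $2,533.86 − $1,198.74 = $1,335.12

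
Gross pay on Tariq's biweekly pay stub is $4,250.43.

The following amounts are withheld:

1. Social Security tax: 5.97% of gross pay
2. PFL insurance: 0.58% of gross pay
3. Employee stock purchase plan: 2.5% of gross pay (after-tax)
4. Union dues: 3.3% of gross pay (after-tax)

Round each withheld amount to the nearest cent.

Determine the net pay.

PFL insurance: $4,250.43 × 0.0058 = $24.65
Social Security tax: $4,250.43 × 0.0597 = $253.75
Employee stock purchase plan: $4,250.43 × 0.025 = $106.26
Union dues: $4,250.43 × 0.033 = $140.26
Total deductions = $24.65 + $253.75 + $106.26 + $140.26 = $524.92
Net pay = $4,250.43 − $524.92 = $3,725.51

$3,725.51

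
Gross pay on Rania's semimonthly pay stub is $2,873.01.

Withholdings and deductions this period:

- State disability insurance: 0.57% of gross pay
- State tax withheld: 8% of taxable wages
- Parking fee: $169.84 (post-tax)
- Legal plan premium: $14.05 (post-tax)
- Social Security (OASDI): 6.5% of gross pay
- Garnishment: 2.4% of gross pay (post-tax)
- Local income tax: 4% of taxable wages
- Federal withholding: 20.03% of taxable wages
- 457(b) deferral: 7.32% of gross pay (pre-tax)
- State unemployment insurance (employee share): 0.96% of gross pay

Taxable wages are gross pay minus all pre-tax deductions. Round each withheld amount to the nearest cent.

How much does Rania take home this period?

$1,326.29

457(b) deferral: $2,873.01 × 0.0732 = $210.30
Taxable wages = $2,873.01 − $210.30 = $2,662.71
State tax withheld: $2,662.71 × 0.08 = $213.02
Federal withholding: $2,662.71 × 0.2003 = $533.34
Local income tax: $2,662.71 × 0.04 = $106.51
State unemployment insurance (employee share): $2,873.01 × 0.0096 = $27.58
State disability insurance: $2,873.01 × 0.0057 = $16.38
Social Security (OASDI): $2,873.01 × 0.065 = $186.75
Legal plan premium: $14.05
Garnishment: $2,873.01 × 0.024 = $68.95
Parking fee: $169.84
Total deductions = $210.30 + $213.02 + $533.34 + $106.51 + $27.58 + $16.38 + $186.75 + $14.05 + $68.95 + $169.84 = $1,546.72
Net pay = $2,873.01 − $1,546.72 = $1,326.29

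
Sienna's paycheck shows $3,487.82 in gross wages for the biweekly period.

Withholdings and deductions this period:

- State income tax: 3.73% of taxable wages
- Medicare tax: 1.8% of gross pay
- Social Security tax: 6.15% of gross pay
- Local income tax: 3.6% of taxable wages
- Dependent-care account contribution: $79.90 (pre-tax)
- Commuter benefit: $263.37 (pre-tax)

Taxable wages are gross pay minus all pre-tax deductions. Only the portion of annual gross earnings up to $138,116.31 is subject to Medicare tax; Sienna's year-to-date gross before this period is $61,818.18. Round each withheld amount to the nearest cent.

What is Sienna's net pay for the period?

Commuter benefit: $263.37
Dependent-care account contribution: $79.90
Pre-tax total = $263.37 + $79.90 = $343.27
Taxable wages = $3,487.82 − $343.27 = $3,144.55
Local income tax: $3,144.55 × 0.036 = $113.20
State income tax: $3,144.55 × 0.0373 = $117.29
Medicare tax: cap not yet reached, full $3,487.82 is subject → $3,487.82 × 0.018 = $62.78
Social Security tax: $3,487.82 × 0.0615 = $214.50
Total deductions = $263.37 + $79.90 + $113.20 + $117.29 + $62.78 + $214.50 = $851.04
Net pay = $3,487.82 − $851.04 = $2,636.78

$2,636.78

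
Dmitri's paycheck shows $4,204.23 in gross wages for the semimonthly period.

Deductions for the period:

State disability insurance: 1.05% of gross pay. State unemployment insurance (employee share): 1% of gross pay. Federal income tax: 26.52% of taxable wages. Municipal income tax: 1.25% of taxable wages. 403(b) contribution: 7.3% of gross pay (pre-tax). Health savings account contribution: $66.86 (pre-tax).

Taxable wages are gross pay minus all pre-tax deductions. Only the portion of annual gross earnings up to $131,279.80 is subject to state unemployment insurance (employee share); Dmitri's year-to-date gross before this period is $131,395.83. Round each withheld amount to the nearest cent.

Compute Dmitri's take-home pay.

403(b) contribution: $4,204.23 × 0.073 = $306.91
Health savings account contribution: $66.86
Pre-tax total = $306.91 + $66.86 = $373.77
Taxable wages = $4,204.23 − $373.77 = $3,830.46
Federal income tax: $3,830.46 × 0.2652 = $1,015.84
Municipal income tax: $3,830.46 × 0.0125 = $47.88
State disability insurance: $4,204.23 × 0.0105 = $44.14
State unemployment insurance (employee share): annual cap $131,279.80 already reached (YTD $131,395.83), so $0.00
Total deductions = $306.91 + $66.86 + $1,015.84 + $47.88 + $44.14 + $0.00 = $1,481.63
Net pay = $4,204.23 − $1,481.63 = $2,722.60

$2,722.60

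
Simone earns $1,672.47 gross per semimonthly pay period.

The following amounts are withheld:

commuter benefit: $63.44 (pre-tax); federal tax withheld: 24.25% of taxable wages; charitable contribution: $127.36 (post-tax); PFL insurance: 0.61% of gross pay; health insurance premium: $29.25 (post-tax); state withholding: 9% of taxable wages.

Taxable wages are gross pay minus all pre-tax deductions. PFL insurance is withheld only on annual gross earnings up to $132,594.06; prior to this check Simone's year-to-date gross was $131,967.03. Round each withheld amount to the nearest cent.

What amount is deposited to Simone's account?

$913.60

Commuter benefit: $63.44
Taxable wages = $1,672.47 − $63.44 = $1,609.03
Federal tax withheld: $1,609.03 × 0.2425 = $390.19
State withholding: $1,609.03 × 0.09 = $144.81
PFL insurance: only $132,594.06 − $131,967.03 = $627.03 of this check is subject → $627.03 × 0.0061 = $3.82
Charitable contribution: $127.36
Health insurance premium: $29.25
Total deductions = $63.44 + $390.19 + $144.81 + $3.82 + $127.36 + $29.25 = $758.87
Net pay = $1,672.47 − $758.87 = $913.60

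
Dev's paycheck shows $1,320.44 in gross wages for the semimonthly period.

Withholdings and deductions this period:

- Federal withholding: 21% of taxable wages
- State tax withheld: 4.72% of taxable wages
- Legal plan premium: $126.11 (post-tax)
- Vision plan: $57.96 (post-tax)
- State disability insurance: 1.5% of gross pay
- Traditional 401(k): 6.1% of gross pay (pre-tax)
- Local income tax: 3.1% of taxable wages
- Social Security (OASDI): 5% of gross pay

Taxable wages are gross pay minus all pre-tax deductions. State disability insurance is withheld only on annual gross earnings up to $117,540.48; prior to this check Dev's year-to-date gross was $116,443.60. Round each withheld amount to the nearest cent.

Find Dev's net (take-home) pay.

$616.01

Traditional 401(k): $1,320.44 × 0.061 = $80.55
Taxable wages = $1,320.44 − $80.55 = $1,239.89
Local income tax: $1,239.89 × 0.031 = $38.44
State tax withheld: $1,239.89 × 0.0472 = $58.52
Federal withholding: $1,239.89 × 0.21 = $260.38
Social Security (OASDI): $1,320.44 × 0.05 = $66.02
State disability insurance: only $117,540.48 − $116,443.60 = $1,096.88 of this check is subject → $1,096.88 × 0.015 = $16.45
Vision plan: $57.96
Legal plan premium: $126.11
Total deductions = $80.55 + $38.44 + $58.52 + $260.38 + $66.02 + $16.45 + $57.96 + $126.11 = $704.43
Net pay = $1,320.44 − $704.43 = $616.01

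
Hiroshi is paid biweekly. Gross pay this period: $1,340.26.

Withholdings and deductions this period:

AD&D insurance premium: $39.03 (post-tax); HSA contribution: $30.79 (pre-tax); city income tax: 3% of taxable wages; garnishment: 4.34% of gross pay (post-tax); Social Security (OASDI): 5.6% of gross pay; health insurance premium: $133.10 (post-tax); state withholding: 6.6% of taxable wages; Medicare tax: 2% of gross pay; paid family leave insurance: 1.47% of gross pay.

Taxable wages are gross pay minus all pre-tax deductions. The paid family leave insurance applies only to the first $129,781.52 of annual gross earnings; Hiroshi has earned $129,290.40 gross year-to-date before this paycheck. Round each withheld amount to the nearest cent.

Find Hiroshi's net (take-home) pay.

HSA contribution: $30.79
Taxable wages = $1,340.26 − $30.79 = $1,309.47
City income tax: $1,309.47 × 0.03 = $39.28
State withholding: $1,309.47 × 0.066 = $86.43
Medicare tax: $1,340.26 × 0.02 = $26.81
Social Security (OASDI): $1,340.26 × 0.056 = $75.05
Paid family leave insurance: only $129,781.52 − $129,290.40 = $491.12 of this check is subject → $491.12 × 0.0147 = $7.22
AD&D insurance premium: $39.03
Garnishment: $1,340.26 × 0.0434 = $58.17
Health insurance premium: $133.10
Total deductions = $30.79 + $39.28 + $86.43 + $26.81 + $75.05 + $7.22 + $39.03 + $58.17 + $133.10 = $495.88
Net pay = $1,340.26 − $495.88 = $844.38

$844.38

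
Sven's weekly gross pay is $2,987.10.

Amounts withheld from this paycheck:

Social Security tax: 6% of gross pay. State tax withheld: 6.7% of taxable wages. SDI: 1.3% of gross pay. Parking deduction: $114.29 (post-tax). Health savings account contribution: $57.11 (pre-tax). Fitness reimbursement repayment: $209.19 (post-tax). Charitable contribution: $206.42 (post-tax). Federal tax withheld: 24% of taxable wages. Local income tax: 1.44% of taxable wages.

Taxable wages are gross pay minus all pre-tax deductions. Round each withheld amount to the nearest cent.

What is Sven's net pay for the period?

$1,240.33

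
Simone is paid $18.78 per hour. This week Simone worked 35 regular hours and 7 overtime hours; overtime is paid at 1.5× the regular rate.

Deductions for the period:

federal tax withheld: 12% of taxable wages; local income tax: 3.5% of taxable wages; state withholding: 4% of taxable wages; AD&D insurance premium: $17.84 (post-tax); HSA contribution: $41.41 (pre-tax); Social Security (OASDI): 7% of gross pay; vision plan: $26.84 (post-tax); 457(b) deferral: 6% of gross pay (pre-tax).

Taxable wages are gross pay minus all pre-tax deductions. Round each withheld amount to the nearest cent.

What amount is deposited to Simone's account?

$508.77

Regular pay: 35 × $18.78 = $657.30
Overtime pay: 7 × $18.78 × 1.5 = $197.19
Gross pay = $657.30 + $197.19 = $854.49
HSA contribution: $41.41
457(b) deferral: $854.49 × 0.06 = $51.27
Pre-tax total = $41.41 + $51.27 = $92.68
Taxable wages = $854.49 − $92.68 = $761.81
Local income tax: $761.81 × 0.035 = $26.66
Federal tax withheld: $761.81 × 0.12 = $91.42
State withholding: $761.81 × 0.04 = $30.47
Social Security (OASDI): $854.49 × 0.07 = $59.81
AD&D insurance premium: $17.84
Vision plan: $26.84
Total deductions = $41.41 + $51.27 + $26.66 + $91.42 + $30.47 + $59.81 + $17.84 + $26.84 = $345.72
Net pay = $854.49 − $345.72 = $508.77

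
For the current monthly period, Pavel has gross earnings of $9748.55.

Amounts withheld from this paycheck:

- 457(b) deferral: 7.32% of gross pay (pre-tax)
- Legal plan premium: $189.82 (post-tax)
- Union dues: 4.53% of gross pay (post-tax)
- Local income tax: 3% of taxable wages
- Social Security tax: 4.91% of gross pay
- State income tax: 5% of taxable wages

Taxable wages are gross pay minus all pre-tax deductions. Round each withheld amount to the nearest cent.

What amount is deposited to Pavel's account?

457(b) deferral: $9748.55 × 0.0732 = $713.59
Taxable wages = $9748.55 − $713.59 = $9034.96
Local income tax: $9034.96 × 0.03 = $271.05
State income tax: $9034.96 × 0.05 = $451.75
Social Security tax: $9748.55 × 0.0491 = $478.65
Legal plan premium: $189.82
Union dues: $9748.55 × 0.0453 = $441.61
Total deductions = $713.59 + $271.05 + $451.75 + $478.65 + $189.82 + $441.61 = $2546.47
Net pay = $9748.55 − $2546.47 = $7202.08

$7202.08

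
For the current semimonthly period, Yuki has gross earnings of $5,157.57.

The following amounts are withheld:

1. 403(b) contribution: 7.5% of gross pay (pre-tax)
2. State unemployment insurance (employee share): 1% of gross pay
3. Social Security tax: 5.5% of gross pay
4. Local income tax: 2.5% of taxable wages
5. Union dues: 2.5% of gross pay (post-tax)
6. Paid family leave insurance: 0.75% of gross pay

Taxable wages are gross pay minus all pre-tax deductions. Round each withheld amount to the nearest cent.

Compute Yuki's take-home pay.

$4,148.61

403(b) contribution: $5,157.57 × 0.075 = $386.82
Taxable wages = $5,157.57 − $386.82 = $4,770.75
Local income tax: $4,770.75 × 0.025 = $119.27
State unemployment insurance (employee share): $5,157.57 × 0.01 = $51.58
Social Security tax: $5,157.57 × 0.055 = $283.67
Paid family leave insurance: $5,157.57 × 0.0075 = $38.68
Union dues: $5,157.57 × 0.025 = $128.94
Total deductions = $386.82 + $119.27 + $51.58 + $283.67 + $38.68 + $128.94 = $1,008.96
Net pay = $5,157.57 − $1,008.96 = $4,148.61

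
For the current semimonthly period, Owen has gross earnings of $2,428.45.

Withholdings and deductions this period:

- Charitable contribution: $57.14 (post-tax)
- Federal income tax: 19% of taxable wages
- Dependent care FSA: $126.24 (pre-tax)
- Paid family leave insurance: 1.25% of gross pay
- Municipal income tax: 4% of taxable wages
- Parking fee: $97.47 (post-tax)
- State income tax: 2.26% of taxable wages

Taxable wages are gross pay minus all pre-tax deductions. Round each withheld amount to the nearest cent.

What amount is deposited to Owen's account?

Dependent care FSA: $126.24
Taxable wages = $2,428.45 − $126.24 = $2,302.21
State income tax: $2,302.21 × 0.0226 = $52.03
Federal income tax: $2,302.21 × 0.19 = $437.42
Municipal income tax: $2,302.21 × 0.04 = $92.09
Paid family leave insurance: $2,428.45 × 0.0125 = $30.36
Charitable contribution: $57.14
Parking fee: $97.47
Total deductions = $126.24 + $52.03 + $437.42 + $92.09 + $30.36 + $57.14 + $97.47 = $892.75
Net pay = $2,428.45 − $892.75 = $1,535.70

$1,535.70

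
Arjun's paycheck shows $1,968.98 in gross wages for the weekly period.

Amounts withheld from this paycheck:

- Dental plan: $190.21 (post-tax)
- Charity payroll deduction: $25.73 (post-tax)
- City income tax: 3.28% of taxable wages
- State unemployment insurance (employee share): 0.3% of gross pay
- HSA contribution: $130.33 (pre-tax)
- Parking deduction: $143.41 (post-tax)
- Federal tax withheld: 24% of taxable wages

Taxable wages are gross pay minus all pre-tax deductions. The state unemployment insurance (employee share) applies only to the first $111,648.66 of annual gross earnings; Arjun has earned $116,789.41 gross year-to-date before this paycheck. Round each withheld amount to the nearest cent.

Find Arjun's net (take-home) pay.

HSA contribution: $130.33
Taxable wages = $1,968.98 − $130.33 = $1,838.65
Federal tax withheld: $1,838.65 × 0.24 = $441.28
City income tax: $1,838.65 × 0.0328 = $60.31
State unemployment insurance (employee share): annual cap $111,648.66 already reached (YTD $116,789.41), so $0.00
Dental plan: $190.21
Parking deduction: $143.41
Charity payroll deduction: $25.73
Total deductions = $130.33 + $441.28 + $60.31 + $0.00 + $190.21 + $143.41 + $25.73 = $991.27
Net pay = $1,968.98 − $991.27 = $977.71

$977.71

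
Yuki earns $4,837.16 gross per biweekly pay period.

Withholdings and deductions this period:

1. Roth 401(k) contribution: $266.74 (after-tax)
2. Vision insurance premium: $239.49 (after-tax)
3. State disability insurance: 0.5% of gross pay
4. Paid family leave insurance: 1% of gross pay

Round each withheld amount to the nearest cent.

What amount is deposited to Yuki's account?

$4,258.37

State disability insurance: $4,837.16 × 0.005 = $24.19
Paid family leave insurance: $4,837.16 × 0.01 = $48.37
Vision insurance premium: $239.49
Roth 401(k) contribution: $266.74
Total deductions = $24.19 + $48.37 + $239.49 + $266.74 = $578.79
Net pay = $4,837.16 − $578.79 = $4,258.37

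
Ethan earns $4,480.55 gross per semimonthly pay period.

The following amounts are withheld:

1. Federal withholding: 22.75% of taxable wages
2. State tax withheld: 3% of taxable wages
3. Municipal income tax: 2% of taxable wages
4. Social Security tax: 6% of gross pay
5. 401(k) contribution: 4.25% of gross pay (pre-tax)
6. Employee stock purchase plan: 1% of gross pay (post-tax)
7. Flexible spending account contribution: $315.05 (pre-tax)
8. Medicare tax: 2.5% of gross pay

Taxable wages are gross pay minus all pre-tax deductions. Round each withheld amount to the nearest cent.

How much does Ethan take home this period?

$2,446.35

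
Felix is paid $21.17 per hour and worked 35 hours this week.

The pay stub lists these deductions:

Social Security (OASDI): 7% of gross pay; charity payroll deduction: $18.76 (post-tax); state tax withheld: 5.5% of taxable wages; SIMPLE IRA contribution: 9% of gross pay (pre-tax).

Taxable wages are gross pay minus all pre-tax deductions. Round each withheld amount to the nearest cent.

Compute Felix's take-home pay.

Gross pay: 35 × $21.17 = $740.95
SIMPLE IRA contribution: $740.95 × 0.09 = $66.69
Taxable wages = $740.95 − $66.69 = $674.26
State tax withheld: $674.26 × 0.055 = $37.08
Social Security (OASDI): $740.95 × 0.07 = $51.87
Charity payroll deduction: $18.76
Total deductions = $66.69 + $37.08 + $51.87 + $18.76 = $174.40
Net pay = $740.95 − $174.40 = $566.55

$566.55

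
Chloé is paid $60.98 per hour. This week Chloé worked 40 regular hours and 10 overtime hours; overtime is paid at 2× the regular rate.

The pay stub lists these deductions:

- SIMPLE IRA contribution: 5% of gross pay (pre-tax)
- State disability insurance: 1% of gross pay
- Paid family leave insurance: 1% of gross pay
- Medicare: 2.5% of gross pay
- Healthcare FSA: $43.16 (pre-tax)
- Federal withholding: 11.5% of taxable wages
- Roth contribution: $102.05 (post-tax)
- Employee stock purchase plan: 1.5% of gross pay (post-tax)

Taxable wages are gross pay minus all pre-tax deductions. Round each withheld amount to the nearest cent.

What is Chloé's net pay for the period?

Regular pay: 40 × $60.98 = $2439.20
Overtime pay: 10 × $60.98 × 2 = $1219.60
Gross pay = $2439.20 + $1219.60 = $3658.80
Healthcare FSA: $43.16
SIMPLE IRA contribution: $3658.80 × 0.05 = $182.94
Pre-tax total = $43.16 + $182.94 = $226.10
Taxable wages = $3658.80 − $226.10 = $3432.70
Federal withholding: $3432.70 × 0.115 = $394.76
State disability insurance: $3658.80 × 0.01 = $36.59
Paid family leave insurance: $3658.80 × 0.01 = $36.59
Medicare: $3658.80 × 0.025 = $91.47
Roth contribution: $102.05
Employee stock purchase plan: $3658.80 × 0.015 = $54.88
Total deductions = $43.16 + $182.94 + $394.76 + $36.59 + $36.59 + $91.47 + $102.05 + $54.88 = $942.44
Net pay = $3658.80 − $942.44 = $2716.36

$2716.36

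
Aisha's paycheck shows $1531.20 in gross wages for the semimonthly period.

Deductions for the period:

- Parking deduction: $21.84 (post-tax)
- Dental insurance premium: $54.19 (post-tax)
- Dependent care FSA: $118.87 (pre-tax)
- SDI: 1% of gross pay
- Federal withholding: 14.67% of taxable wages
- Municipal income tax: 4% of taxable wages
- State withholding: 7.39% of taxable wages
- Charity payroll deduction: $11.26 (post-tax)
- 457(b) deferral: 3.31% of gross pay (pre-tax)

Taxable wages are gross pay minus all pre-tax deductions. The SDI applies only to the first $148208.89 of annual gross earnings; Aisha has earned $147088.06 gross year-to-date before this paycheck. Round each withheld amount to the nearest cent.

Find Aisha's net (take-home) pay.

$908.30

Dependent care FSA: $118.87
457(b) deferral: $1531.20 × 0.0331 = $50.68
Pre-tax total = $118.87 + $50.68 = $169.55
Taxable wages = $1531.20 − $169.55 = $1361.65
Federal withholding: $1361.65 × 0.1467 = $199.75
State withholding: $1361.65 × 0.0739 = $100.63
Municipal income tax: $1361.65 × 0.04 = $54.47
SDI: only $148208.89 − $147088.06 = $1120.83 of this check is subject → $1120.83 × 0.01 = $11.21
Charity payroll deduction: $11.26
Parking deduction: $21.84
Dental insurance premium: $54.19
Total deductions = $118.87 + $50.68 + $199.75 + $100.63 + $54.47 + $11.21 + $11.26 + $21.84 + $54.19 = $622.90
Net pay = $1531.20 − $622.90 = $908.30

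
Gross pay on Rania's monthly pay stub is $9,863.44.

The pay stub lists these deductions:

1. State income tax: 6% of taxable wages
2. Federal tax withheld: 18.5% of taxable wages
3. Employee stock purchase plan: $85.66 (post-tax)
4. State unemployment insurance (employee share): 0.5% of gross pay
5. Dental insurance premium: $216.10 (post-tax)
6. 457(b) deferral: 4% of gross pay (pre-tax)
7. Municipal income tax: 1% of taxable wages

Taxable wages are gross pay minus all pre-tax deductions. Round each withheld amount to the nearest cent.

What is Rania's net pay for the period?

457(b) deferral: $9,863.44 × 0.04 = $394.54
Taxable wages = $9,863.44 − $394.54 = $9,468.90
State income tax: $9,468.90 × 0.06 = $568.13
Municipal income tax: $9,468.90 × 0.01 = $94.69
Federal tax withheld: $9,468.90 × 0.185 = $1,751.75
State unemployment insurance (employee share): $9,863.44 × 0.005 = $49.32
Dental insurance premium: $216.10
Employee stock purchase plan: $85.66
Total deductions = $394.54 + $568.13 + $94.69 + $1,751.75 + $49.32 + $216.10 + $85.66 = $3,160.19
Net pay = $9,863.44 − $3,160.19 = $6,703.25

$6,703.25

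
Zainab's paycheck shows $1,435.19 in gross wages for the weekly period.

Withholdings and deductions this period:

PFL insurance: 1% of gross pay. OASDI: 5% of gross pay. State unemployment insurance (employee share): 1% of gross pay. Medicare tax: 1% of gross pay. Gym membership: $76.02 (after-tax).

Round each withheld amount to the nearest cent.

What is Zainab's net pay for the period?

State unemployment insurance (employee share): $1,435.19 × 0.01 = $14.35
OASDI: $1,435.19 × 0.05 = $71.76
PFL insurance: $1,435.19 × 0.01 = $14.35
Medicare tax: $1,435.19 × 0.01 = $14.35
Gym membership: $76.02
Total deductions = $14.35 + $71.76 + $14.35 + $14.35 + $76.02 = $190.83
Net pay = $1,435.19 − $190.83 = $1,244.36

$1,244.36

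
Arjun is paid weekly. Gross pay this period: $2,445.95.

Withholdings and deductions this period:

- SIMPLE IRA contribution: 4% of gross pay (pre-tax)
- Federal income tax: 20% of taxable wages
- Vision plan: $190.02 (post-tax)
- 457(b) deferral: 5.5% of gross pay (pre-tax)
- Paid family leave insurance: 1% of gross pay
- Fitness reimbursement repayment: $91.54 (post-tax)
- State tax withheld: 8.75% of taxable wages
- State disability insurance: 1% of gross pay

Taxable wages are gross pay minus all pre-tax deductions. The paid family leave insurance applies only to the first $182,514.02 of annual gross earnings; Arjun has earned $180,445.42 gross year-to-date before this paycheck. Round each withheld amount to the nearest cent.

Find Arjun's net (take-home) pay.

SIMPLE IRA contribution: $2,445.95 × 0.04 = $97.84
457(b) deferral: $2,445.95 × 0.055 = $134.53
Pre-tax total = $97.84 + $134.53 = $232.37
Taxable wages = $2,445.95 − $232.37 = $2,213.58
Federal income tax: $2,213.58 × 0.2 = $442.72
State tax withheld: $2,213.58 × 0.0875 = $193.69
State disability insurance: $2,445.95 × 0.01 = $24.46
Paid family leave insurance: only $182,514.02 − $180,445.42 = $2,068.60 of this check is subject → $2,068.60 × 0.01 = $20.69
Vision plan: $190.02
Fitness reimbursement repayment: $91.54
Total deductions = $97.84 + $134.53 + $442.72 + $193.69 + $24.46 + $20.69 + $190.02 + $91.54 = $1,195.49
Net pay = $2,445.95 − $1,195.49 = $1,250.46

$1,250.46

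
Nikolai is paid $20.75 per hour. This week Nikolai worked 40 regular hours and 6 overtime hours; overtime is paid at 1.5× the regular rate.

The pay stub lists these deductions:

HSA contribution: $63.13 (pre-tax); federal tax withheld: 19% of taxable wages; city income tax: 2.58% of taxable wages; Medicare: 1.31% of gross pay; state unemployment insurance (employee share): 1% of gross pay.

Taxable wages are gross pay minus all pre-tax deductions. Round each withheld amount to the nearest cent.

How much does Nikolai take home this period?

Regular pay: 40 × $20.75 = $830.00
Overtime pay: 6 × $20.75 × 1.5 = $186.75
Gross pay = $830.00 + $186.75 = $1016.75
HSA contribution: $63.13
Taxable wages = $1016.75 − $63.13 = $953.62
Federal tax withheld: $953.62 × 0.19 = $181.19
City income tax: $953.62 × 0.0258 = $24.60
State unemployment insurance (employee share): $1016.75 × 0.01 = $10.17
Medicare: $1016.75 × 0.0131 = $13.32
Total deductions = $63.13 + $181.19 + $24.60 + $10.17 + $13.32 = $292.41
Net pay = $1016.75 − $292.41 = $724.34

$724.34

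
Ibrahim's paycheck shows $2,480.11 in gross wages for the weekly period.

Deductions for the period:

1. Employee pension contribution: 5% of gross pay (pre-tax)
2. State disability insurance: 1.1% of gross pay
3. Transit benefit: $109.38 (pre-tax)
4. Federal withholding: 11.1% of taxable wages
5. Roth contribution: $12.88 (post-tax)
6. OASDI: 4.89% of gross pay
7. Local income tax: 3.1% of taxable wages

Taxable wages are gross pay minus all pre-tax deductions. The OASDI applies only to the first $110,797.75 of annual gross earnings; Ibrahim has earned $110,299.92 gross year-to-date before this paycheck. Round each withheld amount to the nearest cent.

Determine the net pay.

$1,863.18

Employee pension contribution: $2,480.11 × 0.05 = $124.01
Transit benefit: $109.38
Pre-tax total = $124.01 + $109.38 = $233.39
Taxable wages = $2,480.11 − $233.39 = $2,246.72
Local income tax: $2,246.72 × 0.031 = $69.65
Federal withholding: $2,246.72 × 0.111 = $249.39
OASDI: only $110,797.75 − $110,299.92 = $497.83 of this check is subject → $497.83 × 0.0489 = $24.34
State disability insurance: $2,480.11 × 0.011 = $27.28
Roth contribution: $12.88
Total deductions = $124.01 + $109.38 + $69.65 + $249.39 + $24.34 + $27.28 + $12.88 = $616.93
Net pay = $2,480.11 − $616.93 = $1,863.18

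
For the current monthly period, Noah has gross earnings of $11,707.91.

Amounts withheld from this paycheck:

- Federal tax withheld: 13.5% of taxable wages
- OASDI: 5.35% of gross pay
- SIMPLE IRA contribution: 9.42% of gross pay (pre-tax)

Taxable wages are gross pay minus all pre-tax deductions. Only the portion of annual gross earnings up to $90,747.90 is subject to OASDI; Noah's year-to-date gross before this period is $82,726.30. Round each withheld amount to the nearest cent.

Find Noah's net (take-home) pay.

$8,744.18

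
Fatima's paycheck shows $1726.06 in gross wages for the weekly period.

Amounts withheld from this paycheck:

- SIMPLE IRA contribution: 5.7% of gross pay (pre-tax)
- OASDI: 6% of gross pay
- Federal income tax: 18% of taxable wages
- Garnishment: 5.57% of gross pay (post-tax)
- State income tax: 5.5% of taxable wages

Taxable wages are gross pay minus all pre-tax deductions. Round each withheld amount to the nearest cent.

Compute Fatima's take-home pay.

$1045.47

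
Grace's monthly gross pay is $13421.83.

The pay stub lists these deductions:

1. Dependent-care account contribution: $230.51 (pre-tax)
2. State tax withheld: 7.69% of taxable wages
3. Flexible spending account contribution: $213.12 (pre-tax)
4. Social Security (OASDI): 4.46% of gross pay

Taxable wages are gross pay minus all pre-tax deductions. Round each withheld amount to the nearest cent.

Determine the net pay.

$11381.57

Dependent-care account contribution: $230.51
Flexible spending account contribution: $213.12
Pre-tax total = $230.51 + $213.12 = $443.63
Taxable wages = $13421.83 − $443.63 = $12978.20
State tax withheld: $12978.20 × 0.0769 = $998.02
Social Security (OASDI): $13421.83 × 0.0446 = $598.61
Total deductions = $230.51 + $213.12 + $998.02 + $598.61 = $2040.26
Net pay = $13421.83 − $2040.26 = $11381.57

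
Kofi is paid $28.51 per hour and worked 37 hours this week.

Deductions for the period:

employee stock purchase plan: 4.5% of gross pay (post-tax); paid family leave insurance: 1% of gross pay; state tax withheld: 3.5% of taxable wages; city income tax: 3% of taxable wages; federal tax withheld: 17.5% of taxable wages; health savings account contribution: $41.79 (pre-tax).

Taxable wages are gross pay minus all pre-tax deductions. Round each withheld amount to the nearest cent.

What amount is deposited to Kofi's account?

$711.92

Gross pay: 37 × $28.51 = $1054.87
Health savings account contribution: $41.79
Taxable wages = $1054.87 − $41.79 = $1013.08
State tax withheld: $1013.08 × 0.035 = $35.46
City income tax: $1013.08 × 0.03 = $30.39
Federal tax withheld: $1013.08 × 0.175 = $177.29
Paid family leave insurance: $1054.87 × 0.01 = $10.55
Employee stock purchase plan: $1054.87 × 0.045 = $47.47
Total deductions = $41.79 + $35.46 + $30.39 + $177.29 + $10.55 + $47.47 = $342.95
Net pay = $1054.87 − $342.95 = $711.92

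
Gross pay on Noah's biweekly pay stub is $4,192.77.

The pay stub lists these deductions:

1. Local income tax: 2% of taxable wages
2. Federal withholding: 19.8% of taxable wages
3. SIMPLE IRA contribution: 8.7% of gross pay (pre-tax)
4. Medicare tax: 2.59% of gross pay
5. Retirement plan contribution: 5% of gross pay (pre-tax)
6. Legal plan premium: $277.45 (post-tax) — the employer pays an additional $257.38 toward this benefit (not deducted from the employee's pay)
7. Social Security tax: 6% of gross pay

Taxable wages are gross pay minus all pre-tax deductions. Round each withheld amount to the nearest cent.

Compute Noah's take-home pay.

$2,191.94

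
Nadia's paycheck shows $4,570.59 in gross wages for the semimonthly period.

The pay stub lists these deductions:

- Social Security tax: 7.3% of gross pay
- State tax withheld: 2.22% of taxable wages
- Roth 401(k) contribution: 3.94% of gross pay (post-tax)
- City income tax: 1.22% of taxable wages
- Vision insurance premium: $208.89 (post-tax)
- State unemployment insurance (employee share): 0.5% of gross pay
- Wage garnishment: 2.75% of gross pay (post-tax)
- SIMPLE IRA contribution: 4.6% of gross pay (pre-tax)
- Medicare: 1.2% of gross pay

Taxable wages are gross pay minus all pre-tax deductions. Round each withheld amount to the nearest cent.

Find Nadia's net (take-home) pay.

SIMPLE IRA contribution: $4,570.59 × 0.046 = $210.25
Taxable wages = $4,570.59 − $210.25 = $4,360.34
City income tax: $4,360.34 × 0.0122 = $53.20
State tax withheld: $4,360.34 × 0.0222 = $96.80
Medicare: $4,570.59 × 0.012 = $54.85
State unemployment insurance (employee share): $4,570.59 × 0.005 = $22.85
Social Security tax: $4,570.59 × 0.073 = $333.65
Roth 401(k) contribution: $4,570.59 × 0.0394 = $180.08
Wage garnishment: $4,570.59 × 0.0275 = $125.69
Vision insurance premium: $208.89
Total deductions = $210.25 + $53.20 + $96.80 + $54.85 + $22.85 + $333.65 + $180.08 + $125.69 + $208.89 = $1,286.26
Net pay = $4,570.59 − $1,286.26 = $3,284.33

$3,284.33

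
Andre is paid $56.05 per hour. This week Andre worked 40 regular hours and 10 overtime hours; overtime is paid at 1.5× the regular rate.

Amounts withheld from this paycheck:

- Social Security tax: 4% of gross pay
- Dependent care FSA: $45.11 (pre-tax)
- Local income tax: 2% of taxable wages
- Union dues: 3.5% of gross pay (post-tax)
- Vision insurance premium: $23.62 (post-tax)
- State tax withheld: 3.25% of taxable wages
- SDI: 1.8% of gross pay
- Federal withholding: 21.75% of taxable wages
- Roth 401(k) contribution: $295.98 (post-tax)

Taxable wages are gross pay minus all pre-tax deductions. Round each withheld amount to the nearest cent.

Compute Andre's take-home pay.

Regular pay: 40 × $56.05 = $2,242.00
Overtime pay: 10 × $56.05 × 1.5 = $840.75
Gross pay = $2,242.00 + $840.75 = $3,082.75
Dependent care FSA: $45.11
Taxable wages = $3,082.75 − $45.11 = $3,037.64
State tax withheld: $3,037.64 × 0.0325 = $98.72
Local income tax: $3,037.64 × 0.02 = $60.75
Federal withholding: $3,037.64 × 0.2175 = $660.69
SDI: $3,082.75 × 0.018 = $55.49
Social Security tax: $3,082.75 × 0.04 = $123.31
Vision insurance premium: $23.62
Roth 401(k) contribution: $295.98
Union dues: $3,082.75 × 0.035 = $107.90
Total deductions = $45.11 + $98.72 + $60.75 + $660.69 + $55.49 + $123.31 + $23.62 + $295.98 + $107.90 = $1,471.57
Net pay = $3,082.75 − $1,471.57 = $1,611.18

$1,611.18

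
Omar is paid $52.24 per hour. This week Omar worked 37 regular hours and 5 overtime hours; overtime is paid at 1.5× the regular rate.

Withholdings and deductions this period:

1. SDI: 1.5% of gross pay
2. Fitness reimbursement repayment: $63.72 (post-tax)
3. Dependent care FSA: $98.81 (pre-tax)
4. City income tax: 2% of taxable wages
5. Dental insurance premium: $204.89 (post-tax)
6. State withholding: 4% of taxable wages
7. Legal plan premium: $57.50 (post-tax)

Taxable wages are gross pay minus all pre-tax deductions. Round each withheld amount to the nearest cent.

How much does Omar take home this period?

Regular pay: 37 × $52.24 = $1,932.88
Overtime pay: 5 × $52.24 × 1.5 = $391.80
Gross pay = $1,932.88 + $391.80 = $2,324.68
Dependent care FSA: $98.81
Taxable wages = $2,324.68 − $98.81 = $2,225.87
City income tax: $2,225.87 × 0.02 = $44.52
State withholding: $2,225.87 × 0.04 = $89.03
SDI: $2,324.68 × 0.015 = $34.87
Dental insurance premium: $204.89
Legal plan premium: $57.50
Fitness reimbursement repayment: $63.72
Total deductions = $98.81 + $44.52 + $89.03 + $34.87 + $204.89 + $57.50 + $63.72 = $593.34
Net pay = $2,324.68 − $593.34 = $1,731.34

$1,731.34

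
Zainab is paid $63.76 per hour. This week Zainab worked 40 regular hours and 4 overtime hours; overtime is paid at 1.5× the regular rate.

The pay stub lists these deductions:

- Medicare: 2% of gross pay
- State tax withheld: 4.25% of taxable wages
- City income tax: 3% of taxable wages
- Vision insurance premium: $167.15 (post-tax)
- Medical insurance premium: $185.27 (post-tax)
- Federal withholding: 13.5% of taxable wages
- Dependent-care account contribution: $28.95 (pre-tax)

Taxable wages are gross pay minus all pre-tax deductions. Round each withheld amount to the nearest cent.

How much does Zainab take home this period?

Regular pay: 40 × $63.76 = $2550.40
Overtime pay: 4 × $63.76 × 1.5 = $382.56
Gross pay = $2550.40 + $382.56 = $2932.96
Dependent-care account contribution: $28.95
Taxable wages = $2932.96 − $28.95 = $2904.01
Federal withholding: $2904.01 × 0.135 = $392.04
State tax withheld: $2904.01 × 0.0425 = $123.42
City income tax: $2904.01 × 0.03 = $87.12
Medicare: $2932.96 × 0.02 = $58.66
Medical insurance premium: $185.27
Vision insurance premium: $167.15
Total deductions = $28.95 + $392.04 + $123.42 + $87.12 + $58.66 + $185.27 + $167.15 = $1042.61
Net pay = $2932.96 − $1042.61 = $1890.35

$1890.35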